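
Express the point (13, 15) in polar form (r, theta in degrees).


r = sqrt(13^2 + 15^2) = 19.8494
theta = atan2(15, 13) = 49.0856 degrees

r = 19.8494, theta = 49.0856 degrees


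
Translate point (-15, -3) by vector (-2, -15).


Translation: (x+dx, y+dy) = (-15+-2, -3+-15) = (-17, -18)

(-17, -18)


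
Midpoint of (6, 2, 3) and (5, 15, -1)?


Midpoint = ((6+5)/2, (2+15)/2, (3+-1)/2) = (5.5, 8.5, 1)

(5.5, 8.5, 1)


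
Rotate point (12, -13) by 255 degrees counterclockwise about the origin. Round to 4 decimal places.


x' = 12*cos(255) - -13*sin(255) = -15.6629
y' = 12*sin(255) + -13*cos(255) = -8.2265

(-15.6629, -8.2265)


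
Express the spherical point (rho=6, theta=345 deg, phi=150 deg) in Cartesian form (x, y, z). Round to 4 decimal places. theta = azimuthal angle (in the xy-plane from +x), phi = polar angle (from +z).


x = 6 * sin(150) * cos(345) = 2.8978
y = 6 * sin(150) * sin(345) = -0.7765
z = 6 * cos(150) = -5.1962

(2.8978, -0.7765, -5.1962)


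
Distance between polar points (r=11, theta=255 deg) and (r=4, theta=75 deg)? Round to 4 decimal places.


d = sqrt(r1^2 + r2^2 - 2*r1*r2*cos(t2-t1))
d = sqrt(11^2 + 4^2 - 2*11*4*cos(75-255)) = 15

15


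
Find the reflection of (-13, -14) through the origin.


Reflection through origin: (x, y) -> (-x, -y)
(-13, -14) -> (13, 14)

(13, 14)


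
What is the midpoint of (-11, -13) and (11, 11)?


Midpoint = ((-11+11)/2, (-13+11)/2) = (0, -1)

(0, -1)


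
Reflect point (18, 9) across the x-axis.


Reflection across x-axis: (x, y) -> (x, -y)
(18, 9) -> (18, -9)

(18, -9)


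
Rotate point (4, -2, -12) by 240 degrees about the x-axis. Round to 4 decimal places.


x' = 4
y' = -2*cos(240) - -12*sin(240) = -9.3923
z' = -2*sin(240) + -12*cos(240) = 7.7321

(4, -9.3923, 7.7321)


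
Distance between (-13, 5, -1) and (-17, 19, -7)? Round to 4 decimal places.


d = sqrt((-17--13)^2 + (19-5)^2 + (-7--1)^2) = 15.748

15.748


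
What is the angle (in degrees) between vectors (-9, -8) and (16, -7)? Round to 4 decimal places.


dot = -9*16 + -8*-7 = -88
|u| = 12.0416, |v| = 17.4642
cos(angle) = -0.4185
angle = 114.7371 degrees

114.7371 degrees


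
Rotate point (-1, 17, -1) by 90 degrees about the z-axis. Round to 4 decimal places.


x' = -1*cos(90) - 17*sin(90) = -17
y' = -1*sin(90) + 17*cos(90) = -1
z' = -1

(-17, -1, -1)


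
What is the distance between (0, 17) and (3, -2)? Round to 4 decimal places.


d = sqrt((3-0)^2 + (-2-17)^2) = 19.2354

19.2354


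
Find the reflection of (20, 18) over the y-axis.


Reflection across y-axis: (x, y) -> (-x, y)
(20, 18) -> (-20, 18)

(-20, 18)


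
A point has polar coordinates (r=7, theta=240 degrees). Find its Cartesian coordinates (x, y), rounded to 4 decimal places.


x = 7 * cos(240) = -3.5
y = 7 * sin(240) = -6.0622

(-3.5, -6.0622)


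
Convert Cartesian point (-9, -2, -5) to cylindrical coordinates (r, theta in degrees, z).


r = sqrt((-9)^2 + (-2)^2) = 9.2195
theta = atan2(-2, -9) = 192.5288 deg
z = -5

r = 9.2195, theta = 192.5288 deg, z = -5


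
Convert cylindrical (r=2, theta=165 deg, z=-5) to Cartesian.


x = 2 * cos(165) = -1.9319
y = 2 * sin(165) = 0.5176
z = -5

(-1.9319, 0.5176, -5)


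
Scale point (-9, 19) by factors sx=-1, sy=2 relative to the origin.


Scaling: (x*sx, y*sy) = (-9*-1, 19*2) = (9, 38)

(9, 38)


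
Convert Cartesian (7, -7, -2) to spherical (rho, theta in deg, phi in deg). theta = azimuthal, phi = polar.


rho = sqrt(7^2 + (-7)^2 + (-2)^2) = 10.0995
theta = atan2(-7, 7) = 315 deg
phi = acos(-2/10.0995) = 101.4218 deg

rho = 10.0995, theta = 315 deg, phi = 101.4218 deg


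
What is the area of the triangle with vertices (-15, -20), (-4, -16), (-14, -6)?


Area = |x1(y2-y3) + x2(y3-y1) + x3(y1-y2)| / 2
= |-15*(-16--6) + -4*(-6--20) + -14*(-20--16)| / 2
= 75

75


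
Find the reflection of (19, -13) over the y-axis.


Reflection across y-axis: (x, y) -> (-x, y)
(19, -13) -> (-19, -13)

(-19, -13)


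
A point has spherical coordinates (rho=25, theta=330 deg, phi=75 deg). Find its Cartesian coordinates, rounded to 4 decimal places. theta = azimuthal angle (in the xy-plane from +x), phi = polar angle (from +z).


x = 25 * sin(75) * cos(330) = 20.9129
y = 25 * sin(75) * sin(330) = -12.0741
z = 25 * cos(75) = 6.4705

(20.9129, -12.0741, 6.4705)


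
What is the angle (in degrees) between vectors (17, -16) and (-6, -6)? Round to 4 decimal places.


dot = 17*-6 + -16*-6 = -6
|u| = 23.3452, |v| = 8.4853
cos(angle) = -0.0303
angle = 91.7357 degrees

91.7357 degrees


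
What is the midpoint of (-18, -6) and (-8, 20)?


Midpoint = ((-18+-8)/2, (-6+20)/2) = (-13, 7)

(-13, 7)


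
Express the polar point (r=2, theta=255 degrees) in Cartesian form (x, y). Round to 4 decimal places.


x = 2 * cos(255) = -0.5176
y = 2 * sin(255) = -1.9319

(-0.5176, -1.9319)


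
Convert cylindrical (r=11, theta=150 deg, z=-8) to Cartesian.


x = 11 * cos(150) = -9.5263
y = 11 * sin(150) = 5.5
z = -8

(-9.5263, 5.5, -8)


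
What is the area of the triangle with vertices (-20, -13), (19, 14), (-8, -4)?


Area = |x1(y2-y3) + x2(y3-y1) + x3(y1-y2)| / 2
= |-20*(14--4) + 19*(-4--13) + -8*(-13-14)| / 2
= 13.5

13.5


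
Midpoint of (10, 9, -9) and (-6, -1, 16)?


Midpoint = ((10+-6)/2, (9+-1)/2, (-9+16)/2) = (2, 4, 3.5)

(2, 4, 3.5)


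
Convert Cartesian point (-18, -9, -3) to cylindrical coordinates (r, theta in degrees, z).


r = sqrt((-18)^2 + (-9)^2) = 20.1246
theta = atan2(-9, -18) = 206.5651 deg
z = -3

r = 20.1246, theta = 206.5651 deg, z = -3


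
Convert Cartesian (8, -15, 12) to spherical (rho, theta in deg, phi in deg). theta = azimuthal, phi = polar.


rho = sqrt(8^2 + (-15)^2 + 12^2) = 20.8087
theta = atan2(-15, 8) = 298.0725 deg
phi = acos(12/20.8087) = 54.7824 deg

rho = 20.8087, theta = 298.0725 deg, phi = 54.7824 deg


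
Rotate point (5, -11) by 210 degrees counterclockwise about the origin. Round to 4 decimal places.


x' = 5*cos(210) - -11*sin(210) = -9.8301
y' = 5*sin(210) + -11*cos(210) = 7.0263

(-9.8301, 7.0263)


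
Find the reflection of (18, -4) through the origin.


Reflection through origin: (x, y) -> (-x, -y)
(18, -4) -> (-18, 4)

(-18, 4)


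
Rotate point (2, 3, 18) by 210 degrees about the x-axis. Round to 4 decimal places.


x' = 2
y' = 3*cos(210) - 18*sin(210) = 6.4019
z' = 3*sin(210) + 18*cos(210) = -17.0885

(2, 6.4019, -17.0885)


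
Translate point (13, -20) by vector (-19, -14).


Translation: (x+dx, y+dy) = (13+-19, -20+-14) = (-6, -34)

(-6, -34)


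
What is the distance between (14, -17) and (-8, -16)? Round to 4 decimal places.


d = sqrt((-8-14)^2 + (-16--17)^2) = 22.0227

22.0227


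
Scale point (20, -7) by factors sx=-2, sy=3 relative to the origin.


Scaling: (x*sx, y*sy) = (20*-2, -7*3) = (-40, -21)

(-40, -21)


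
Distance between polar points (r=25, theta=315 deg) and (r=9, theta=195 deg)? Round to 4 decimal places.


d = sqrt(r1^2 + r2^2 - 2*r1*r2*cos(t2-t1))
d = sqrt(25^2 + 9^2 - 2*25*9*cos(195-315)) = 30.5123

30.5123


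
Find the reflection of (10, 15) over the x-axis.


Reflection across x-axis: (x, y) -> (x, -y)
(10, 15) -> (10, -15)

(10, -15)


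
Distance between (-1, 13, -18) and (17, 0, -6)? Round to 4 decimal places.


d = sqrt((17--1)^2 + (0-13)^2 + (-6--18)^2) = 25.2389

25.2389


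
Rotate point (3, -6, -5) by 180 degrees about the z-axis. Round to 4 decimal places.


x' = 3*cos(180) - -6*sin(180) = -3
y' = 3*sin(180) + -6*cos(180) = 6
z' = -5

(-3, 6, -5)


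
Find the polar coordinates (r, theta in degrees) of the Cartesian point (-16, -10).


r = sqrt((-16)^2 + (-10)^2) = 18.868
theta = atan2(-10, -16) = 212.0054 degrees

r = 18.868, theta = 212.0054 degrees


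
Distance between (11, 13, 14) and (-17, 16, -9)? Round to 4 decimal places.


d = sqrt((-17-11)^2 + (16-13)^2 + (-9-14)^2) = 36.3593

36.3593


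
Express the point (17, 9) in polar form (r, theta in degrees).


r = sqrt(17^2 + 9^2) = 19.2354
theta = atan2(9, 17) = 27.8973 degrees

r = 19.2354, theta = 27.8973 degrees


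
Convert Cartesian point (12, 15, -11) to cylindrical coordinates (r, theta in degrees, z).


r = sqrt(12^2 + 15^2) = 19.2094
theta = atan2(15, 12) = 51.3402 deg
z = -11

r = 19.2094, theta = 51.3402 deg, z = -11


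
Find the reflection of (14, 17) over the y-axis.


Reflection across y-axis: (x, y) -> (-x, y)
(14, 17) -> (-14, 17)

(-14, 17)


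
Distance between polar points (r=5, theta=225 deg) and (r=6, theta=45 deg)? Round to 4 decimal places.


d = sqrt(r1^2 + r2^2 - 2*r1*r2*cos(t2-t1))
d = sqrt(5^2 + 6^2 - 2*5*6*cos(45-225)) = 11

11


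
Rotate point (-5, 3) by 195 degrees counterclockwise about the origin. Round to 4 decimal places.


x' = -5*cos(195) - 3*sin(195) = 5.6061
y' = -5*sin(195) + 3*cos(195) = -1.6037

(5.6061, -1.6037)


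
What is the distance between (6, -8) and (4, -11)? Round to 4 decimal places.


d = sqrt((4-6)^2 + (-11--8)^2) = 3.6056

3.6056


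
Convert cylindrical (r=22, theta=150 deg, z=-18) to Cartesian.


x = 22 * cos(150) = -19.0526
y = 22 * sin(150) = 11
z = -18

(-19.0526, 11, -18)


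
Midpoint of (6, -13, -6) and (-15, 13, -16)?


Midpoint = ((6+-15)/2, (-13+13)/2, (-6+-16)/2) = (-4.5, 0, -11)

(-4.5, 0, -11)


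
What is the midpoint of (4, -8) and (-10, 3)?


Midpoint = ((4+-10)/2, (-8+3)/2) = (-3, -2.5)

(-3, -2.5)


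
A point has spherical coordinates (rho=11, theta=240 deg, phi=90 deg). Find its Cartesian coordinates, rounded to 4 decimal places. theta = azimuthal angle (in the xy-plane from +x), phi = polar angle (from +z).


x = 11 * sin(90) * cos(240) = -5.5
y = 11 * sin(90) * sin(240) = -9.5263
z = 11 * cos(90) = 0

(-5.5, -9.5263, 0)


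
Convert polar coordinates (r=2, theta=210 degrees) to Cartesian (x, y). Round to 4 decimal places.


x = 2 * cos(210) = -1.7321
y = 2 * sin(210) = -1

(-1.7321, -1)


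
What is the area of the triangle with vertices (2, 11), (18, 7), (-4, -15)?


Area = |x1(y2-y3) + x2(y3-y1) + x3(y1-y2)| / 2
= |2*(7--15) + 18*(-15-11) + -4*(11-7)| / 2
= 220

220


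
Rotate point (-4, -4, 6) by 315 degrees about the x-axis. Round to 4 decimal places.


x' = -4
y' = -4*cos(315) - 6*sin(315) = 1.4142
z' = -4*sin(315) + 6*cos(315) = 7.0711

(-4, 1.4142, 7.0711)


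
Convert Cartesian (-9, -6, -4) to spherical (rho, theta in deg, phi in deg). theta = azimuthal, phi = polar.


rho = sqrt((-9)^2 + (-6)^2 + (-4)^2) = 11.5326
theta = atan2(-6, -9) = 213.6901 deg
phi = acos(-4/11.5326) = 110.2944 deg

rho = 11.5326, theta = 213.6901 deg, phi = 110.2944 deg


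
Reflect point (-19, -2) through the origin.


Reflection through origin: (x, y) -> (-x, -y)
(-19, -2) -> (19, 2)

(19, 2)


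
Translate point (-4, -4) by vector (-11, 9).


Translation: (x+dx, y+dy) = (-4+-11, -4+9) = (-15, 5)

(-15, 5)


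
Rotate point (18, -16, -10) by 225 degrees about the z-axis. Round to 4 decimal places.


x' = 18*cos(225) - -16*sin(225) = -24.0416
y' = 18*sin(225) + -16*cos(225) = -1.4142
z' = -10

(-24.0416, -1.4142, -10)


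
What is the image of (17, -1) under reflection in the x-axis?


Reflection across x-axis: (x, y) -> (x, -y)
(17, -1) -> (17, 1)

(17, 1)


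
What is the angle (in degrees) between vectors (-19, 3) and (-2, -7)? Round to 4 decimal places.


dot = -19*-2 + 3*-7 = 17
|u| = 19.2354, |v| = 7.2801
cos(angle) = 0.1214
angle = 83.0272 degrees

83.0272 degrees


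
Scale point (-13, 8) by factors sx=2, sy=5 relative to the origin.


Scaling: (x*sx, y*sy) = (-13*2, 8*5) = (-26, 40)

(-26, 40)


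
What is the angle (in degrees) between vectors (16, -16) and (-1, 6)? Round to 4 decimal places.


dot = 16*-1 + -16*6 = -112
|u| = 22.6274, |v| = 6.0828
cos(angle) = -0.8137
angle = 144.4623 degrees

144.4623 degrees


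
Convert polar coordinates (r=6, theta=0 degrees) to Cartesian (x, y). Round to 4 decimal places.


x = 6 * cos(0) = 6
y = 6 * sin(0) = 0

(6, 0)


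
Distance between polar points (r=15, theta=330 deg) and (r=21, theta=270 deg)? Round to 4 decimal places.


d = sqrt(r1^2 + r2^2 - 2*r1*r2*cos(t2-t1))
d = sqrt(15^2 + 21^2 - 2*15*21*cos(270-330)) = 18.735

18.735


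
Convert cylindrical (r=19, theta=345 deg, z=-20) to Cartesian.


x = 19 * cos(345) = 18.3526
y = 19 * sin(345) = -4.9176
z = -20

(18.3526, -4.9176, -20)


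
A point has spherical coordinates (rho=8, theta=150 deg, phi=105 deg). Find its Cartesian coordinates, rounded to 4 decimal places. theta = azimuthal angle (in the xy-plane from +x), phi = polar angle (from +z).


x = 8 * sin(105) * cos(150) = -6.6921
y = 8 * sin(105) * sin(150) = 3.8637
z = 8 * cos(105) = -2.0706

(-6.6921, 3.8637, -2.0706)


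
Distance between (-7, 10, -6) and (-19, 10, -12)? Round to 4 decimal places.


d = sqrt((-19--7)^2 + (10-10)^2 + (-12--6)^2) = 13.4164

13.4164


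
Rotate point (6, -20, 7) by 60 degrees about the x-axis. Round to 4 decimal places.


x' = 6
y' = -20*cos(60) - 7*sin(60) = -16.0622
z' = -20*sin(60) + 7*cos(60) = -13.8205

(6, -16.0622, -13.8205)


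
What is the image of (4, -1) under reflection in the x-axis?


Reflection across x-axis: (x, y) -> (x, -y)
(4, -1) -> (4, 1)

(4, 1)


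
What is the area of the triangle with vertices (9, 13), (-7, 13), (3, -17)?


Area = |x1(y2-y3) + x2(y3-y1) + x3(y1-y2)| / 2
= |9*(13--17) + -7*(-17-13) + 3*(13-13)| / 2
= 240

240


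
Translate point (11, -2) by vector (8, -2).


Translation: (x+dx, y+dy) = (11+8, -2+-2) = (19, -4)

(19, -4)


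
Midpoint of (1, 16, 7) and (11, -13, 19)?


Midpoint = ((1+11)/2, (16+-13)/2, (7+19)/2) = (6, 1.5, 13)

(6, 1.5, 13)


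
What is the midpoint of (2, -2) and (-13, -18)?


Midpoint = ((2+-13)/2, (-2+-18)/2) = (-5.5, -10)

(-5.5, -10)


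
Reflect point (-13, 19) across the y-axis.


Reflection across y-axis: (x, y) -> (-x, y)
(-13, 19) -> (13, 19)

(13, 19)


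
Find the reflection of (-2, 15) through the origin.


Reflection through origin: (x, y) -> (-x, -y)
(-2, 15) -> (2, -15)

(2, -15)


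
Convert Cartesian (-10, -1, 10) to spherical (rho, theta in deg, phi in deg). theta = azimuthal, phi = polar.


rho = sqrt((-10)^2 + (-1)^2 + 10^2) = 14.1774
theta = atan2(-1, -10) = 185.7106 deg
phi = acos(10/14.1774) = 45.1425 deg

rho = 14.1774, theta = 185.7106 deg, phi = 45.1425 deg


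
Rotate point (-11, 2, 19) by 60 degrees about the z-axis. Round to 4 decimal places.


x' = -11*cos(60) - 2*sin(60) = -7.2321
y' = -11*sin(60) + 2*cos(60) = -8.5263
z' = 19

(-7.2321, -8.5263, 19)


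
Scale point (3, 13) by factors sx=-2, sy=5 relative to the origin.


Scaling: (x*sx, y*sy) = (3*-2, 13*5) = (-6, 65)

(-6, 65)


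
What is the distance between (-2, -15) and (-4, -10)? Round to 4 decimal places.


d = sqrt((-4--2)^2 + (-10--15)^2) = 5.3852

5.3852


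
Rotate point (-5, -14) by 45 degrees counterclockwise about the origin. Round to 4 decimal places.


x' = -5*cos(45) - -14*sin(45) = 6.364
y' = -5*sin(45) + -14*cos(45) = -13.435

(6.364, -13.435)


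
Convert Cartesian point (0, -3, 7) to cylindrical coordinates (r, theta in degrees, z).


r = sqrt(0^2 + (-3)^2) = 3
theta = atan2(-3, 0) = 270 deg
z = 7

r = 3, theta = 270 deg, z = 7


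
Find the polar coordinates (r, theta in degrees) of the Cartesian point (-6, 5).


r = sqrt((-6)^2 + 5^2) = 7.8102
theta = atan2(5, -6) = 140.1944 degrees

r = 7.8102, theta = 140.1944 degrees


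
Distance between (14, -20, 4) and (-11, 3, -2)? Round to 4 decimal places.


d = sqrt((-11-14)^2 + (3--20)^2 + (-2-4)^2) = 34.4964

34.4964


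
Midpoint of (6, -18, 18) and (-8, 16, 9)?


Midpoint = ((6+-8)/2, (-18+16)/2, (18+9)/2) = (-1, -1, 13.5)

(-1, -1, 13.5)


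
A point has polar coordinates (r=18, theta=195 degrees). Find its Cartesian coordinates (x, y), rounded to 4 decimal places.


x = 18 * cos(195) = -17.3867
y = 18 * sin(195) = -4.6587

(-17.3867, -4.6587)


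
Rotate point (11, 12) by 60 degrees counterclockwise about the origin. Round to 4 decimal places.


x' = 11*cos(60) - 12*sin(60) = -4.8923
y' = 11*sin(60) + 12*cos(60) = 15.5263

(-4.8923, 15.5263)


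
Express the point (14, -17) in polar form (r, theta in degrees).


r = sqrt(14^2 + (-17)^2) = 22.0227
theta = atan2(-17, 14) = 309.4725 degrees

r = 22.0227, theta = 309.4725 degrees


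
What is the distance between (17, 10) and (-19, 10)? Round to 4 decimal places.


d = sqrt((-19-17)^2 + (10-10)^2) = 36

36


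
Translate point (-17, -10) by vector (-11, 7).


Translation: (x+dx, y+dy) = (-17+-11, -10+7) = (-28, -3)

(-28, -3)


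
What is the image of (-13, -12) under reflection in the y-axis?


Reflection across y-axis: (x, y) -> (-x, y)
(-13, -12) -> (13, -12)

(13, -12)


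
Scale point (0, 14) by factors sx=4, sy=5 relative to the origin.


Scaling: (x*sx, y*sy) = (0*4, 14*5) = (0, 70)

(0, 70)


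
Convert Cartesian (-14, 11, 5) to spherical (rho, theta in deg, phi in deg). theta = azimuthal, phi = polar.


rho = sqrt((-14)^2 + 11^2 + 5^2) = 18.4932
theta = atan2(11, -14) = 141.8428 deg
phi = acos(5/18.4932) = 74.3138 deg

rho = 18.4932, theta = 141.8428 deg, phi = 74.3138 deg


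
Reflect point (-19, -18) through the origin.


Reflection through origin: (x, y) -> (-x, -y)
(-19, -18) -> (19, 18)

(19, 18)


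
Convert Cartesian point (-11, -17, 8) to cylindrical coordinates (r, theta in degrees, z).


r = sqrt((-11)^2 + (-17)^2) = 20.2485
theta = atan2(-17, -11) = 237.0948 deg
z = 8

r = 20.2485, theta = 237.0948 deg, z = 8


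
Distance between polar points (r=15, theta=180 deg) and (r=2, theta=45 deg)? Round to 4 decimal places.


d = sqrt(r1^2 + r2^2 - 2*r1*r2*cos(t2-t1))
d = sqrt(15^2 + 2^2 - 2*15*2*cos(45-180)) = 16.475

16.475


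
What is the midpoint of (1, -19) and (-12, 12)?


Midpoint = ((1+-12)/2, (-19+12)/2) = (-5.5, -3.5)

(-5.5, -3.5)


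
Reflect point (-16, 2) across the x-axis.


Reflection across x-axis: (x, y) -> (x, -y)
(-16, 2) -> (-16, -2)

(-16, -2)


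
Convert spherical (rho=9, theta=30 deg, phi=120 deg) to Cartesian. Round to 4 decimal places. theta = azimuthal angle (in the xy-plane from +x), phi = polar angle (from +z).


x = 9 * sin(120) * cos(30) = 6.75
y = 9 * sin(120) * sin(30) = 3.8971
z = 9 * cos(120) = -4.5

(6.75, 3.8971, -4.5)


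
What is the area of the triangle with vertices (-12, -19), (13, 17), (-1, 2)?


Area = |x1(y2-y3) + x2(y3-y1) + x3(y1-y2)| / 2
= |-12*(17-2) + 13*(2--19) + -1*(-19-17)| / 2
= 64.5

64.5


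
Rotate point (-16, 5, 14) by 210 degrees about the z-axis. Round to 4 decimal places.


x' = -16*cos(210) - 5*sin(210) = 16.3564
y' = -16*sin(210) + 5*cos(210) = 3.6699
z' = 14

(16.3564, 3.6699, 14)


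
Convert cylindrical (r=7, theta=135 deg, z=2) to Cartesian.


x = 7 * cos(135) = -4.9497
y = 7 * sin(135) = 4.9497
z = 2

(-4.9497, 4.9497, 2)


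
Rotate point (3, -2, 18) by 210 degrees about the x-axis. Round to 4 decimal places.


x' = 3
y' = -2*cos(210) - 18*sin(210) = 10.7321
z' = -2*sin(210) + 18*cos(210) = -14.5885

(3, 10.7321, -14.5885)


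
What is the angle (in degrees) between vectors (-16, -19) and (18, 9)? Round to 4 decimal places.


dot = -16*18 + -19*9 = -459
|u| = 24.8395, |v| = 20.1246
cos(angle) = -0.9182
angle = 156.666 degrees

156.666 degrees


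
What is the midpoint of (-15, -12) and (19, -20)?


Midpoint = ((-15+19)/2, (-12+-20)/2) = (2, -16)

(2, -16)


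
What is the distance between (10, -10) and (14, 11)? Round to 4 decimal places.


d = sqrt((14-10)^2 + (11--10)^2) = 21.3776

21.3776


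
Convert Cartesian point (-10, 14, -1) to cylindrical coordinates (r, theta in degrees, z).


r = sqrt((-10)^2 + 14^2) = 17.2047
theta = atan2(14, -10) = 125.5377 deg
z = -1

r = 17.2047, theta = 125.5377 deg, z = -1


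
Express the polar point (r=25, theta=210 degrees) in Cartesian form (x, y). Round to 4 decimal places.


x = 25 * cos(210) = -21.6506
y = 25 * sin(210) = -12.5

(-21.6506, -12.5)


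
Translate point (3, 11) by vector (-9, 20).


Translation: (x+dx, y+dy) = (3+-9, 11+20) = (-6, 31)

(-6, 31)


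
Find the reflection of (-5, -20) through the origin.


Reflection through origin: (x, y) -> (-x, -y)
(-5, -20) -> (5, 20)

(5, 20)


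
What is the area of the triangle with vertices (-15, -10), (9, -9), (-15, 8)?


Area = |x1(y2-y3) + x2(y3-y1) + x3(y1-y2)| / 2
= |-15*(-9-8) + 9*(8--10) + -15*(-10--9)| / 2
= 216

216


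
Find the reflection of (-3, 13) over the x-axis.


Reflection across x-axis: (x, y) -> (x, -y)
(-3, 13) -> (-3, -13)

(-3, -13)


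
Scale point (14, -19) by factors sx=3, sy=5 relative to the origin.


Scaling: (x*sx, y*sy) = (14*3, -19*5) = (42, -95)

(42, -95)


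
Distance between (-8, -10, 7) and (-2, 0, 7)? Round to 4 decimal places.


d = sqrt((-2--8)^2 + (0--10)^2 + (7-7)^2) = 11.6619

11.6619


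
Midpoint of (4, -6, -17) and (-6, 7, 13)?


Midpoint = ((4+-6)/2, (-6+7)/2, (-17+13)/2) = (-1, 0.5, -2)

(-1, 0.5, -2)


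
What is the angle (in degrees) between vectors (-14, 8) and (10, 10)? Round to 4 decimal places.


dot = -14*10 + 8*10 = -60
|u| = 16.1245, |v| = 14.1421
cos(angle) = -0.2631
angle = 105.2551 degrees

105.2551 degrees


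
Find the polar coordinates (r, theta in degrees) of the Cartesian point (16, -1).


r = sqrt(16^2 + (-1)^2) = 16.0312
theta = atan2(-1, 16) = 356.4237 degrees

r = 16.0312, theta = 356.4237 degrees


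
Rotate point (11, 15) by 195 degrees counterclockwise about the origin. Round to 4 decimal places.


x' = 11*cos(195) - 15*sin(195) = -6.7429
y' = 11*sin(195) + 15*cos(195) = -17.3359

(-6.7429, -17.3359)


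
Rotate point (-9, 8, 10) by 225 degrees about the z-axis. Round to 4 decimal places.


x' = -9*cos(225) - 8*sin(225) = 12.0208
y' = -9*sin(225) + 8*cos(225) = 0.7071
z' = 10

(12.0208, 0.7071, 10)


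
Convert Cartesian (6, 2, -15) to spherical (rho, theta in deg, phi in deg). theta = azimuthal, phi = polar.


rho = sqrt(6^2 + 2^2 + (-15)^2) = 16.2788
theta = atan2(2, 6) = 18.4349 deg
phi = acos(-15/16.2788) = 157.1379 deg

rho = 16.2788, theta = 18.4349 deg, phi = 157.1379 deg


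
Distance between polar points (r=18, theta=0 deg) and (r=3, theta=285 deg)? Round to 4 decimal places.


d = sqrt(r1^2 + r2^2 - 2*r1*r2*cos(t2-t1))
d = sqrt(18^2 + 3^2 - 2*18*3*cos(285-0)) = 17.4656

17.4656


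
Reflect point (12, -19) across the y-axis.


Reflection across y-axis: (x, y) -> (-x, y)
(12, -19) -> (-12, -19)

(-12, -19)


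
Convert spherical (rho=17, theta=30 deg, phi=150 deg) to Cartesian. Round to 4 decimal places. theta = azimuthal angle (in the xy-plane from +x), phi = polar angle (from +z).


x = 17 * sin(150) * cos(30) = 7.3612
y = 17 * sin(150) * sin(30) = 4.25
z = 17 * cos(150) = -14.7224

(7.3612, 4.25, -14.7224)


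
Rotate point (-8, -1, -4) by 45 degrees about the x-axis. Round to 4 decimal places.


x' = -8
y' = -1*cos(45) - -4*sin(45) = 2.1213
z' = -1*sin(45) + -4*cos(45) = -3.5355

(-8, 2.1213, -3.5355)


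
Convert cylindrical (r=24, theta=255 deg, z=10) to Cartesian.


x = 24 * cos(255) = -6.2117
y = 24 * sin(255) = -23.1822
z = 10

(-6.2117, -23.1822, 10)


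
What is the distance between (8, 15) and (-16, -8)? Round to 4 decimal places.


d = sqrt((-16-8)^2 + (-8-15)^2) = 33.2415

33.2415


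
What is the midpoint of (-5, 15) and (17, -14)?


Midpoint = ((-5+17)/2, (15+-14)/2) = (6, 0.5)

(6, 0.5)


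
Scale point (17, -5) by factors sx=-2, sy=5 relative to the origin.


Scaling: (x*sx, y*sy) = (17*-2, -5*5) = (-34, -25)

(-34, -25)


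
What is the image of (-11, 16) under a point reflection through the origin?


Reflection through origin: (x, y) -> (-x, -y)
(-11, 16) -> (11, -16)

(11, -16)


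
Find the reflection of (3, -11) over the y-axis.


Reflection across y-axis: (x, y) -> (-x, y)
(3, -11) -> (-3, -11)

(-3, -11)


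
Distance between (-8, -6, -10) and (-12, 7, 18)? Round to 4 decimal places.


d = sqrt((-12--8)^2 + (7--6)^2 + (18--10)^2) = 31.1288

31.1288


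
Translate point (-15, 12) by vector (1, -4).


Translation: (x+dx, y+dy) = (-15+1, 12+-4) = (-14, 8)

(-14, 8)


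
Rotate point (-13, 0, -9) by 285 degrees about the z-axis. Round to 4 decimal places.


x' = -13*cos(285) - 0*sin(285) = -3.3646
y' = -13*sin(285) + 0*cos(285) = 12.557
z' = -9

(-3.3646, 12.557, -9)


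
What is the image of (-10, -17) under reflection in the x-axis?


Reflection across x-axis: (x, y) -> (x, -y)
(-10, -17) -> (-10, 17)

(-10, 17)


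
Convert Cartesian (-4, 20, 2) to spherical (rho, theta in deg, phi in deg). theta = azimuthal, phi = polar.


rho = sqrt((-4)^2 + 20^2 + 2^2) = 20.4939
theta = atan2(20, -4) = 101.3099 deg
phi = acos(2/20.4939) = 84.3996 deg

rho = 20.4939, theta = 101.3099 deg, phi = 84.3996 deg


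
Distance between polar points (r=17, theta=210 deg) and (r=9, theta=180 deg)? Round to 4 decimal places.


d = sqrt(r1^2 + r2^2 - 2*r1*r2*cos(t2-t1))
d = sqrt(17^2 + 9^2 - 2*17*9*cos(180-210)) = 10.2468

10.2468


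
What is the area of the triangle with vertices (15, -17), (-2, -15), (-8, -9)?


Area = |x1(y2-y3) + x2(y3-y1) + x3(y1-y2)| / 2
= |15*(-15--9) + -2*(-9--17) + -8*(-17--15)| / 2
= 45

45


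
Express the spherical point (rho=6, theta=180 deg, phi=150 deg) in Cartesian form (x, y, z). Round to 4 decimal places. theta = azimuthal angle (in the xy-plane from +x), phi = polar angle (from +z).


x = 6 * sin(150) * cos(180) = -3
y = 6 * sin(150) * sin(180) = 0
z = 6 * cos(150) = -5.1962

(-3, 0, -5.1962)


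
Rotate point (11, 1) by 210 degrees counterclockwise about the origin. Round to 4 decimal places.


x' = 11*cos(210) - 1*sin(210) = -9.0263
y' = 11*sin(210) + 1*cos(210) = -6.366

(-9.0263, -6.366)


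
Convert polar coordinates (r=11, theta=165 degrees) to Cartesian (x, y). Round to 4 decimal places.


x = 11 * cos(165) = -10.6252
y = 11 * sin(165) = 2.847

(-10.6252, 2.847)


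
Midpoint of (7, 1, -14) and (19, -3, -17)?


Midpoint = ((7+19)/2, (1+-3)/2, (-14+-17)/2) = (13, -1, -15.5)

(13, -1, -15.5)


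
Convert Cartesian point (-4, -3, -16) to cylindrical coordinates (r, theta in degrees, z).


r = sqrt((-4)^2 + (-3)^2) = 5
theta = atan2(-3, -4) = 216.8699 deg
z = -16

r = 5, theta = 216.8699 deg, z = -16


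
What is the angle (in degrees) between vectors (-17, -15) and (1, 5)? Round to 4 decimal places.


dot = -17*1 + -15*5 = -92
|u| = 22.6716, |v| = 5.099
cos(angle) = -0.7958
angle = 142.7336 degrees

142.7336 degrees


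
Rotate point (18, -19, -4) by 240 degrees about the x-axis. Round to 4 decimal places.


x' = 18
y' = -19*cos(240) - -4*sin(240) = 6.0359
z' = -19*sin(240) + -4*cos(240) = 18.4545

(18, 6.0359, 18.4545)


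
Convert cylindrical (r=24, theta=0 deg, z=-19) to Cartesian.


x = 24 * cos(0) = 24
y = 24 * sin(0) = 0
z = -19

(24, 0, -19)


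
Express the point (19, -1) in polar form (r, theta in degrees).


r = sqrt(19^2 + (-1)^2) = 19.0263
theta = atan2(-1, 19) = 356.9872 degrees

r = 19.0263, theta = 356.9872 degrees


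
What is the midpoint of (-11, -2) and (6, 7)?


Midpoint = ((-11+6)/2, (-2+7)/2) = (-2.5, 2.5)

(-2.5, 2.5)


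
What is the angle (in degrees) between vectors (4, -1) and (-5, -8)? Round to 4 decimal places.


dot = 4*-5 + -1*-8 = -12
|u| = 4.1231, |v| = 9.434
cos(angle) = -0.3085
angle = 107.9691 degrees

107.9691 degrees


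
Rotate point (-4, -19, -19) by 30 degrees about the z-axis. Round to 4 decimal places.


x' = -4*cos(30) - -19*sin(30) = 6.0359
y' = -4*sin(30) + -19*cos(30) = -18.4545
z' = -19

(6.0359, -18.4545, -19)


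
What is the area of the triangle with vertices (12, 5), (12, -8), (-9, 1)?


Area = |x1(y2-y3) + x2(y3-y1) + x3(y1-y2)| / 2
= |12*(-8-1) + 12*(1-5) + -9*(5--8)| / 2
= 136.5

136.5


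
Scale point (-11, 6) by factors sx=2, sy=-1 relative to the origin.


Scaling: (x*sx, y*sy) = (-11*2, 6*-1) = (-22, -6)

(-22, -6)


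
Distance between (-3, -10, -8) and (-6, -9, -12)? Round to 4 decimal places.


d = sqrt((-6--3)^2 + (-9--10)^2 + (-12--8)^2) = 5.099

5.099


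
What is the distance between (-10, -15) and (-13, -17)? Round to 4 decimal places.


d = sqrt((-13--10)^2 + (-17--15)^2) = 3.6056

3.6056


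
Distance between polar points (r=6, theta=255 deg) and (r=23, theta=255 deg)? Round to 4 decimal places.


d = sqrt(r1^2 + r2^2 - 2*r1*r2*cos(t2-t1))
d = sqrt(6^2 + 23^2 - 2*6*23*cos(255-255)) = 17

17


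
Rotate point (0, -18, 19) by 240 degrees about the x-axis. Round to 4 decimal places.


x' = 0
y' = -18*cos(240) - 19*sin(240) = 25.4545
z' = -18*sin(240) + 19*cos(240) = 6.0885

(0, 25.4545, 6.0885)


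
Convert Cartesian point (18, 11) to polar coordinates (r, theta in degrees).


r = sqrt(18^2 + 11^2) = 21.095
theta = atan2(11, 18) = 31.4296 degrees

r = 21.095, theta = 31.4296 degrees


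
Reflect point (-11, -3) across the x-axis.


Reflection across x-axis: (x, y) -> (x, -y)
(-11, -3) -> (-11, 3)

(-11, 3)


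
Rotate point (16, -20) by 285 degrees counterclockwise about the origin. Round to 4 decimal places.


x' = 16*cos(285) - -20*sin(285) = -15.1774
y' = 16*sin(285) + -20*cos(285) = -20.6312

(-15.1774, -20.6312)


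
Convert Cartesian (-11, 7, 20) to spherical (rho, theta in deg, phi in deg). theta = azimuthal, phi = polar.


rho = sqrt((-11)^2 + 7^2 + 20^2) = 23.8747
theta = atan2(7, -11) = 147.5288 deg
phi = acos(20/23.8747) = 33.1011 deg

rho = 23.8747, theta = 147.5288 deg, phi = 33.1011 deg


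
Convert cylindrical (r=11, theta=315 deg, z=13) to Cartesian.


x = 11 * cos(315) = 7.7782
y = 11 * sin(315) = -7.7782
z = 13

(7.7782, -7.7782, 13)


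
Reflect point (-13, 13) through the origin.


Reflection through origin: (x, y) -> (-x, -y)
(-13, 13) -> (13, -13)

(13, -13)


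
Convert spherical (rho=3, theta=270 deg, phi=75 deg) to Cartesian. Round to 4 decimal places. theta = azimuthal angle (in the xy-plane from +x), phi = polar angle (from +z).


x = 3 * sin(75) * cos(270) = 0
y = 3 * sin(75) * sin(270) = -2.8978
z = 3 * cos(75) = 0.7765

(0, -2.8978, 0.7765)


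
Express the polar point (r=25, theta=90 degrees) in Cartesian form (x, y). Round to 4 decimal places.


x = 25 * cos(90) = 0
y = 25 * sin(90) = 25

(0, 25)


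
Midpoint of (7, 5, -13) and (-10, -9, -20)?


Midpoint = ((7+-10)/2, (5+-9)/2, (-13+-20)/2) = (-1.5, -2, -16.5)

(-1.5, -2, -16.5)


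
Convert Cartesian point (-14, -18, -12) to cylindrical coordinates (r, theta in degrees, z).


r = sqrt((-14)^2 + (-18)^2) = 22.8035
theta = atan2(-18, -14) = 232.125 deg
z = -12

r = 22.8035, theta = 232.125 deg, z = -12


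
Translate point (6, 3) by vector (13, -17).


Translation: (x+dx, y+dy) = (6+13, 3+-17) = (19, -14)

(19, -14)


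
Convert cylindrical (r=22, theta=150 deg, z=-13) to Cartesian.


x = 22 * cos(150) = -19.0526
y = 22 * sin(150) = 11
z = -13

(-19.0526, 11, -13)


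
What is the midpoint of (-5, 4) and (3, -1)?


Midpoint = ((-5+3)/2, (4+-1)/2) = (-1, 1.5)

(-1, 1.5)


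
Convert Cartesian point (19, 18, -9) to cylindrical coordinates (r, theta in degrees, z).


r = sqrt(19^2 + 18^2) = 26.1725
theta = atan2(18, 19) = 43.4518 deg
z = -9

r = 26.1725, theta = 43.4518 deg, z = -9


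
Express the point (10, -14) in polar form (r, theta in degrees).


r = sqrt(10^2 + (-14)^2) = 17.2047
theta = atan2(-14, 10) = 305.5377 degrees

r = 17.2047, theta = 305.5377 degrees


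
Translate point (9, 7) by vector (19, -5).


Translation: (x+dx, y+dy) = (9+19, 7+-5) = (28, 2)

(28, 2)


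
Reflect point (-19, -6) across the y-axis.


Reflection across y-axis: (x, y) -> (-x, y)
(-19, -6) -> (19, -6)

(19, -6)


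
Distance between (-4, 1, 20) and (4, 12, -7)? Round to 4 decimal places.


d = sqrt((4--4)^2 + (12-1)^2 + (-7-20)^2) = 30.2324

30.2324


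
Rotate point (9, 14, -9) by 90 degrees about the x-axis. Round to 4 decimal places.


x' = 9
y' = 14*cos(90) - -9*sin(90) = 9
z' = 14*sin(90) + -9*cos(90) = 14

(9, 9, 14)


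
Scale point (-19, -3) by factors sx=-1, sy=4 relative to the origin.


Scaling: (x*sx, y*sy) = (-19*-1, -3*4) = (19, -12)

(19, -12)


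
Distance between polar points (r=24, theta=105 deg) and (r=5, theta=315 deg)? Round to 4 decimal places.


d = sqrt(r1^2 + r2^2 - 2*r1*r2*cos(t2-t1))
d = sqrt(24^2 + 5^2 - 2*24*5*cos(315-105)) = 28.4402

28.4402


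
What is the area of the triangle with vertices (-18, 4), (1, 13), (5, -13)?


Area = |x1(y2-y3) + x2(y3-y1) + x3(y1-y2)| / 2
= |-18*(13--13) + 1*(-13-4) + 5*(4-13)| / 2
= 265

265


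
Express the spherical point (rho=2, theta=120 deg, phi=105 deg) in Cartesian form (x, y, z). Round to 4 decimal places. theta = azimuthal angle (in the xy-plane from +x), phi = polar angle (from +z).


x = 2 * sin(105) * cos(120) = -0.9659
y = 2 * sin(105) * sin(120) = 1.673
z = 2 * cos(105) = -0.5176

(-0.9659, 1.673, -0.5176)


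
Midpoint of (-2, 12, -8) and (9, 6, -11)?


Midpoint = ((-2+9)/2, (12+6)/2, (-8+-11)/2) = (3.5, 9, -9.5)

(3.5, 9, -9.5)


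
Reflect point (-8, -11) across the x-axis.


Reflection across x-axis: (x, y) -> (x, -y)
(-8, -11) -> (-8, 11)

(-8, 11)


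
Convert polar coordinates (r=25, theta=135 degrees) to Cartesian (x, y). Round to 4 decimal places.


x = 25 * cos(135) = -17.6777
y = 25 * sin(135) = 17.6777

(-17.6777, 17.6777)


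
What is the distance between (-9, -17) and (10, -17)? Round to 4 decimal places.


d = sqrt((10--9)^2 + (-17--17)^2) = 19

19


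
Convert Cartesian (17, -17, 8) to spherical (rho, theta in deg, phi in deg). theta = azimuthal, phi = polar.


rho = sqrt(17^2 + (-17)^2 + 8^2) = 25.3377
theta = atan2(-17, 17) = 315 deg
phi = acos(8/25.3377) = 71.5948 deg

rho = 25.3377, theta = 315 deg, phi = 71.5948 deg


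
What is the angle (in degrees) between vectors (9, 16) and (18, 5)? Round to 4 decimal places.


dot = 9*18 + 16*5 = 242
|u| = 18.3576, |v| = 18.6815
cos(angle) = 0.7056
angle = 45.1181 degrees

45.1181 degrees


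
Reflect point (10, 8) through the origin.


Reflection through origin: (x, y) -> (-x, -y)
(10, 8) -> (-10, -8)

(-10, -8)


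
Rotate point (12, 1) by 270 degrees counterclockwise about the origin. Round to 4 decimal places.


x' = 12*cos(270) - 1*sin(270) = 1
y' = 12*sin(270) + 1*cos(270) = -12

(1, -12)


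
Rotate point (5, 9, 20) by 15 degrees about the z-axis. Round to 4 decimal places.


x' = 5*cos(15) - 9*sin(15) = 2.5003
y' = 5*sin(15) + 9*cos(15) = 9.9874
z' = 20

(2.5003, 9.9874, 20)


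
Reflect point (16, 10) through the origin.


Reflection through origin: (x, y) -> (-x, -y)
(16, 10) -> (-16, -10)

(-16, -10)


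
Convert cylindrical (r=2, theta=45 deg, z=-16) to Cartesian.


x = 2 * cos(45) = 1.4142
y = 2 * sin(45) = 1.4142
z = -16

(1.4142, 1.4142, -16)


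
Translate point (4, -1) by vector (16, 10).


Translation: (x+dx, y+dy) = (4+16, -1+10) = (20, 9)

(20, 9)


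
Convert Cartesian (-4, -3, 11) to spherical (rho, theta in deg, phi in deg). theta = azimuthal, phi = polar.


rho = sqrt((-4)^2 + (-3)^2 + 11^2) = 12.083
theta = atan2(-3, -4) = 216.8699 deg
phi = acos(11/12.083) = 24.444 deg

rho = 12.083, theta = 216.8699 deg, phi = 24.444 deg


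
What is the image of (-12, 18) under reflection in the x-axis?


Reflection across x-axis: (x, y) -> (x, -y)
(-12, 18) -> (-12, -18)

(-12, -18)


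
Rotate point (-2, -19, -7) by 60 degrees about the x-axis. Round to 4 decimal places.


x' = -2
y' = -19*cos(60) - -7*sin(60) = -3.4378
z' = -19*sin(60) + -7*cos(60) = -19.9545

(-2, -3.4378, -19.9545)


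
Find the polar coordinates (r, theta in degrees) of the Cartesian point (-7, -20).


r = sqrt((-7)^2 + (-20)^2) = 21.1896
theta = atan2(-20, -7) = 250.71 degrees

r = 21.1896, theta = 250.71 degrees


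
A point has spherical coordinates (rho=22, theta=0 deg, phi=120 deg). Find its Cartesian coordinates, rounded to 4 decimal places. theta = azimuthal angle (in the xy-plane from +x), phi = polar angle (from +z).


x = 22 * sin(120) * cos(0) = 19.0526
y = 22 * sin(120) * sin(0) = 0
z = 22 * cos(120) = -11

(19.0526, 0, -11)


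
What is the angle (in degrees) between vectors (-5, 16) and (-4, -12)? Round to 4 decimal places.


dot = -5*-4 + 16*-12 = -172
|u| = 16.7631, |v| = 12.6491
cos(angle) = -0.8112
angle = 144.211 degrees

144.211 degrees


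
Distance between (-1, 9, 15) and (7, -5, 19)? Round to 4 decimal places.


d = sqrt((7--1)^2 + (-5-9)^2 + (19-15)^2) = 16.6132

16.6132


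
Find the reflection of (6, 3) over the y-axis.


Reflection across y-axis: (x, y) -> (-x, y)
(6, 3) -> (-6, 3)

(-6, 3)


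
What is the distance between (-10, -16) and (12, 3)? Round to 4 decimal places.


d = sqrt((12--10)^2 + (3--16)^2) = 29.0689

29.0689


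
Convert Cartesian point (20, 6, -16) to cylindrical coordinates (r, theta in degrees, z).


r = sqrt(20^2 + 6^2) = 20.8806
theta = atan2(6, 20) = 16.6992 deg
z = -16

r = 20.8806, theta = 16.6992 deg, z = -16


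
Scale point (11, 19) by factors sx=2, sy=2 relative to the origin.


Scaling: (x*sx, y*sy) = (11*2, 19*2) = (22, 38)

(22, 38)


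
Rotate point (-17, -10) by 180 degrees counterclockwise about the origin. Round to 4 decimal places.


x' = -17*cos(180) - -10*sin(180) = 17
y' = -17*sin(180) + -10*cos(180) = 10

(17, 10)


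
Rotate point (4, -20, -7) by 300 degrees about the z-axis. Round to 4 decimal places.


x' = 4*cos(300) - -20*sin(300) = -15.3205
y' = 4*sin(300) + -20*cos(300) = -13.4641
z' = -7

(-15.3205, -13.4641, -7)


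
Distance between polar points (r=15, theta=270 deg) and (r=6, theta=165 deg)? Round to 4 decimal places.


d = sqrt(r1^2 + r2^2 - 2*r1*r2*cos(t2-t1))
d = sqrt(15^2 + 6^2 - 2*15*6*cos(165-270)) = 17.5382

17.5382


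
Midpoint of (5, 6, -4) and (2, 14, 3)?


Midpoint = ((5+2)/2, (6+14)/2, (-4+3)/2) = (3.5, 10, -0.5)

(3.5, 10, -0.5)


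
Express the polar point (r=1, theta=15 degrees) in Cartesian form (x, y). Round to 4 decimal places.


x = 1 * cos(15) = 0.9659
y = 1 * sin(15) = 0.2588

(0.9659, 0.2588)


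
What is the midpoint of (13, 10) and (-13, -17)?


Midpoint = ((13+-13)/2, (10+-17)/2) = (0, -3.5)

(0, -3.5)


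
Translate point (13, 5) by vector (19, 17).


Translation: (x+dx, y+dy) = (13+19, 5+17) = (32, 22)

(32, 22)


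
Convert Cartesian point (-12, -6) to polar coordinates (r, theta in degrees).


r = sqrt((-12)^2 + (-6)^2) = 13.4164
theta = atan2(-6, -12) = 206.5651 degrees

r = 13.4164, theta = 206.5651 degrees


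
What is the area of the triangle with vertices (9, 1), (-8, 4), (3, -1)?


Area = |x1(y2-y3) + x2(y3-y1) + x3(y1-y2)| / 2
= |9*(4--1) + -8*(-1-1) + 3*(1-4)| / 2
= 26

26


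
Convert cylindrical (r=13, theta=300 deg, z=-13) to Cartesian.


x = 13 * cos(300) = 6.5
y = 13 * sin(300) = -11.2583
z = -13

(6.5, -11.2583, -13)


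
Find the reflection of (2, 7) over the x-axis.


Reflection across x-axis: (x, y) -> (x, -y)
(2, 7) -> (2, -7)

(2, -7)


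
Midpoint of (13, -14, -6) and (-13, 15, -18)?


Midpoint = ((13+-13)/2, (-14+15)/2, (-6+-18)/2) = (0, 0.5, -12)

(0, 0.5, -12)


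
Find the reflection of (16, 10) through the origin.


Reflection through origin: (x, y) -> (-x, -y)
(16, 10) -> (-16, -10)

(-16, -10)
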